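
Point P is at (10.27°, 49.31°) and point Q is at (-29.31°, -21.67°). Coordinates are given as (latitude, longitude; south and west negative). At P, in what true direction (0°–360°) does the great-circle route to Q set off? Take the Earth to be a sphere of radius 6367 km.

θ = atan2( sin Δλ·cos φ₂ ,  cos φ₁ sin φ₂ − sin φ₁ cos φ₂ cos Δλ )
  = atan2(-0.8244, -0.5324) = 237.15°

237.1°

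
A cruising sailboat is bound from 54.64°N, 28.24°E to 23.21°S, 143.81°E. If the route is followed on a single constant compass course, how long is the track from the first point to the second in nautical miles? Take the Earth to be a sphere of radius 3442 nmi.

7645 nmi

Δψ = ln[tan(π/4+φ₂/2)/tan(π/4+φ₁/2)] = -1.5600;  Δφ = -1.3587 rad,  Δλ = +2.0171 rad
q = Δφ/Δψ = 0.8710
d = R·√(Δφ² + q²Δλ²) = 3442·2.22099 = 7645 nmi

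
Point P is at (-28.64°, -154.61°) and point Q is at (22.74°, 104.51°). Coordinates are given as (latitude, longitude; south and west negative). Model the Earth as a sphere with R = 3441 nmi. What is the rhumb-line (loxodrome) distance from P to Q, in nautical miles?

6608 nmi

Δψ = ln[tan(π/4+φ₂/2)/tan(π/4+φ₁/2)] = +0.9298;  Δφ = +0.8968 rad,  Δλ = -1.7607 rad
q = Δφ/Δψ = 0.9644
d = R·√(Δφ² + q²Δλ²) = 3441·1.92031 = 6608 nmi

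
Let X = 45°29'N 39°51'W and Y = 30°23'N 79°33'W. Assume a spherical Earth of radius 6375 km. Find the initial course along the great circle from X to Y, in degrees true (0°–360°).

257.8°

N = sin Δλ·cos φ₂ = -0.5510;  D = cos φ₁ sin φ₂ − sin φ₁ cos φ₂ cos Δλ = -0.1187
initial course = atan2(N, D) = 257.85°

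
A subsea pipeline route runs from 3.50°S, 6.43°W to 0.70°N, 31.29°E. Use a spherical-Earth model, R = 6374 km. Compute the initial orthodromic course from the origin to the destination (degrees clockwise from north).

θ = atan2( sin Δλ·cos φ₂ ,  cos φ₁ sin φ₂ − sin φ₁ cos φ₂ cos Δλ )
  = atan2(+0.6118, +0.0605) = 84.35°

84.4°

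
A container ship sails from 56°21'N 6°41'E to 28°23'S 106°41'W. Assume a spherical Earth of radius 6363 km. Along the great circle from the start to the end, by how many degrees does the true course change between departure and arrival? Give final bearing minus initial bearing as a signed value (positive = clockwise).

-52.9°

At departure: θ₁ = atan2(sin Δλ cos φ₂, cos φ₁ sin φ₂ − sin φ₁ cos φ₂ cos Δλ) = 271.92°
At arrival: θ₂ = atan2(sin Δλ cos φ₁, −cos φ₂ sin φ₁ + sin φ₂ cos φ₁ cos Δλ) = 219.01°
Δθ = θ₂ − θ₁ = -52.9°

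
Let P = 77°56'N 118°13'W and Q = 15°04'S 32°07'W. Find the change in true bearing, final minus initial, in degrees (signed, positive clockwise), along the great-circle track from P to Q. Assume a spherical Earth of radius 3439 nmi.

Initial bearing θ₁ = atan2(sin Δλ cos φ₂, cos φ₁ sin φ₂ − sin φ₁ cos φ₂ cos Δλ) = 97.02°
Final bearing θ₂ = (initial bearing from the destination back to the start) + 180° = 167.59°
Δθ = θ₂ − θ₁ = +70.6°

+70.6°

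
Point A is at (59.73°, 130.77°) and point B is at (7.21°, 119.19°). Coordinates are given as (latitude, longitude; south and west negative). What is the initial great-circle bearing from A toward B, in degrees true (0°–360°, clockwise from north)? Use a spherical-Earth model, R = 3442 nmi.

N = sin Δλ·cos φ₂ = -0.1991;  D = cos φ₁ sin φ₂ − sin φ₁ cos φ₂ cos Δλ = -0.7761
initial course = atan2(N, D) = 194.39°

194.4°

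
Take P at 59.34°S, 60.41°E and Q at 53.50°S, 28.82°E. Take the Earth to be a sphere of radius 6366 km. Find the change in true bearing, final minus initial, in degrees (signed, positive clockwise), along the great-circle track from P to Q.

+26.6°

At departure: θ₁ = atan2(sin Δλ cos φ₂, cos φ₁ sin φ₂ − sin φ₁ cos φ₂ cos Δλ) = 274.76°
At arrival: θ₂ = atan2(sin Δλ cos φ₁, −cos φ₂ sin φ₁ + sin φ₂ cos φ₁ cos Δλ) = 301.31°
Δθ = θ₂ − θ₁ = +26.6°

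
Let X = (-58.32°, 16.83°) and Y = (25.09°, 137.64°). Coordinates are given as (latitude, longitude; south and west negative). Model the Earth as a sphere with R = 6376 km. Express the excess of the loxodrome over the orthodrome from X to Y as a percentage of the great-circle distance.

Great circle: σ = 2.2199 rad → d_gc = Rσ = 14154.0 km
Rhumb: Δφ = +1.4558, Δλ = +2.1085, Δψ = +1.7124, q = Δφ/Δψ = 0.8502 → d_rh = R√(Δφ²+q²Δλ²) = 14723.8 km
Excess = (14723.8 − 14154.0) / 14154.0 = 569.8 / 14154.0 = 4.03% ≈ 4.0%

4.0%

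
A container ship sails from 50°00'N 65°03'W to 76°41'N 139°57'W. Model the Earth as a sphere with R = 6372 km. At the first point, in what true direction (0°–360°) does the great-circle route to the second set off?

339.0°

θ = atan2( sin Δλ·cos φ₂ ,  cos φ₁ sin φ₂ − sin φ₁ cos φ₂ cos Δλ )
  = atan2(-0.2224, +0.5795) = 339.01°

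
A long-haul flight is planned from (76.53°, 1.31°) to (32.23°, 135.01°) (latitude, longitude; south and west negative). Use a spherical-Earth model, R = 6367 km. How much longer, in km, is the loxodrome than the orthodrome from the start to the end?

1429 km

Great circle: cos σ = sin φ₁ sin φ₂ + cos φ₁ cos φ₂ cos Δλ,  σ = 1.1783 rad → d_gc = 7502.1 km
Rhumb line: Δψ = -1.5415, q = Δφ/Δψ = 0.5016, d_rh = R√(Δφ²+q²Δλ²) = 8931.3 km
Excess = 8931.3 − 7502.1 = 1429.2 ≈ 1429 km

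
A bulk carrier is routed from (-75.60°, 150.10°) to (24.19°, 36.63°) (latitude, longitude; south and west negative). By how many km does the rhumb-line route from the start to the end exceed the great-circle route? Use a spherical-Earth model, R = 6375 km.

897 km

Great circle: cos σ = sin φ₁ sin φ₂ + cos φ₁ cos φ₂ cos Δλ,  σ = 2.0797 rad → d_gc = 13258.2 km
Rhumb line: Δψ = +2.5042, q = Δφ/Δψ = 0.6955, d_rh = R√(Δφ²+q²Δλ²) = 14155.6 km
Excess = 14155.6 − 13258.2 = 897.4 ≈ 897 km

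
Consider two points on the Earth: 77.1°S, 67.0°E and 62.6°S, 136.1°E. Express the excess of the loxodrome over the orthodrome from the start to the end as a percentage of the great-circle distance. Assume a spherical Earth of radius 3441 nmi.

5.5%

Great circle: σ = 0.4463 rad → d_gc = Rσ = 1535.6 nmi
Rhumb: Δφ = +0.2531, Δλ = +1.2060, Δψ = +0.7684, q = Δφ/Δψ = 0.3294 → d_rh = R√(Δφ²+q²Δλ²) = 1620.6 nmi
Excess = (1620.6 − 1535.6) / 1535.6 = 85.0 / 1535.6 = 5.54% ≈ 5.5%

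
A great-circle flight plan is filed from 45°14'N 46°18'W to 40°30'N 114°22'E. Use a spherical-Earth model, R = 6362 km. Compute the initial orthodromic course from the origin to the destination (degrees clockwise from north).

θ = atan2( sin Δλ·cos φ₂ ,  cos φ₁ sin φ₂ − sin φ₁ cos φ₂ cos Δλ )
  = atan2(+0.2517, +0.9668) = 14.60°

14.6°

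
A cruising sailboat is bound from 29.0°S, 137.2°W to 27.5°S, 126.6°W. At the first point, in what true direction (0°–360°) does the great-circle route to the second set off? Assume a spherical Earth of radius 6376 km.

θ = atan2( sin Δλ·cos φ₂ ,  cos φ₁ sin φ₂ − sin φ₁ cos φ₂ cos Δλ )
  = atan2(+0.1632, +0.0188) = 83.41°

83.4°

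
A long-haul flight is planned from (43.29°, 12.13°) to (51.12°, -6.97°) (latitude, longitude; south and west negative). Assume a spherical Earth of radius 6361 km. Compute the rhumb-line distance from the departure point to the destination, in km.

1679 km

Δψ = ln[tan(π/4+φ₂/2)/tan(π/4+φ₁/2)] = +0.2017;  Δφ = +0.1367 rad,  Δλ = -0.3334 rad
q = Δφ/Δψ = 0.6776
d = R·√(Δφ² + q²Δλ²) = 6361·0.26401 = 1679 km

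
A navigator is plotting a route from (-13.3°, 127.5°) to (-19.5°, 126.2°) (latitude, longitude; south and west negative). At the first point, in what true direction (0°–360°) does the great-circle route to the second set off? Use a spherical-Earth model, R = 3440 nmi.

N = sin Δλ·cos φ₂ = -0.0214;  D = cos φ₁ sin φ₂ − sin φ₁ cos φ₂ cos Δλ = -0.1081
initial course = atan2(N, D) = 191.20°

191.2°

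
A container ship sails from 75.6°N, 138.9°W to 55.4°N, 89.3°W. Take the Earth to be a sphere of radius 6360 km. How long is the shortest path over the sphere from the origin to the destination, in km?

3028 km

cos σ = sin φ₁ sin φ₂ + cos φ₁ cos φ₂ cos Δλ
      = sin(75.60°)sin(55.40°) + cos(75.60°)cos(55.40°)cos(49.60°) = 0.8888
σ = 27.277° → d = Rσ = 6360·0.47607 = 3028 km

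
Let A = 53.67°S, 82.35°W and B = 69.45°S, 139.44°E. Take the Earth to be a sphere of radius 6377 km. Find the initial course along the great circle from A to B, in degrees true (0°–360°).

197.0°

N = sin Δλ·cos φ₂ = -0.2339;  D = cos φ₁ sin φ₂ − sin φ₁ cos φ₂ cos Δλ = -0.7656
initial course = atan2(N, D) = 196.99°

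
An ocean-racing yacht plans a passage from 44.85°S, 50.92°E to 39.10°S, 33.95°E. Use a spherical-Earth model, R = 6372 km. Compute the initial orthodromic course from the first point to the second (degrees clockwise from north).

288.6°

θ = atan2( sin Δλ·cos φ₂ ,  cos φ₁ sin φ₂ − sin φ₁ cos φ₂ cos Δλ )
  = atan2(-0.2265, +0.0764) = 288.63°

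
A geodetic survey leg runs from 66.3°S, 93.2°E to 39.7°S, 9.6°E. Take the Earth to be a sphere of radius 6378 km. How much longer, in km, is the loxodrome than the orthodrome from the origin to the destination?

369 km

Great circle: cos σ = sin φ₁ sin φ₂ + cos φ₁ cos φ₂ cos Δλ,  σ = 0.9029 rad → d_gc = 5758.4 km
Rhumb line: Δψ = +0.8054, q = Δφ/Δψ = 0.5764, d_rh = R√(Δφ²+q²Δλ²) = 6127.3 km
Excess = 6127.3 − 5758.4 = 368.9 ≈ 369 km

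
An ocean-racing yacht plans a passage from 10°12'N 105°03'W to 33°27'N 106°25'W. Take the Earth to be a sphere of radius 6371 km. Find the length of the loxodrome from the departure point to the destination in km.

2589 km

Rhumb course C = atan2(Δλ, Δψ) with Δψ = ln[tan(π/4+φ₂/2)/tan(π/4+φ₁/2)] = +0.4411, Δλ = -0.0239 → C = 356.91°
d = R·|Δφ| / |cos C| = 6371·0.40579 / 0.99854 = 2589 km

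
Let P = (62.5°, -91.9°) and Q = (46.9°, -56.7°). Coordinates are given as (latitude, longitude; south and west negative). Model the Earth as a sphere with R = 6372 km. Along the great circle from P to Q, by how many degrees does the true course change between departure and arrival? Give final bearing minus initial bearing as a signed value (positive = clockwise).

+29.3°

At departure: θ₁ = atan2(sin Δλ cos φ₂, cos φ₁ sin φ₂ − sin φ₁ cos φ₂ cos Δλ) = 111.87°
At arrival: θ₂ = atan2(sin Δλ cos φ₁, −cos φ₂ sin φ₁ + sin φ₂ cos φ₁ cos Δλ) = 141.16°
Δθ = θ₂ − θ₁ = +29.3°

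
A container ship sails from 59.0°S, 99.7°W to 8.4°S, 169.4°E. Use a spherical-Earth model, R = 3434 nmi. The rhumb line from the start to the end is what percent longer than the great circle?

Great circle: σ = 1.4533 rad → d_gc = Rσ = 4990.7 nmi
Rhumb: Δφ = +0.8831, Δλ = -1.5865, Δψ = +1.1354, q = Δφ/Δψ = 0.7778 → d_rh = R√(Δφ²+q²Δλ²) = 5210.9 nmi
Excess = (5210.9 − 4990.7) / 4990.7 = 220.2 / 4990.7 = 4.41% ≈ 4.4%

4.4%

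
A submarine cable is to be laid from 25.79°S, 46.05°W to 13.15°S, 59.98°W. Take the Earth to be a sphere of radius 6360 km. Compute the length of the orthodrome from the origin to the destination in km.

2020 km

cos σ = sin φ₁ sin φ₂ + cos φ₁ cos φ₂ cos Δλ
      = sin(-25.79°)sin(-13.15°) + cos(-25.79°)cos(-13.15°)cos(-13.93°) = 0.9500
σ = 18.199° → d = Rσ = 6360·0.31763 = 2020 km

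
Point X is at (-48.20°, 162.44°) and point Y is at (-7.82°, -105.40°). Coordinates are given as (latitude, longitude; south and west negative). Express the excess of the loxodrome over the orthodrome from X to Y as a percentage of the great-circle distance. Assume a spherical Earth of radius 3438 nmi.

3.3%

Great circle: σ = 1.4942 rad → d_gc = Rσ = 5137.0 nmi
Rhumb: Δφ = +0.7048, Δλ = +1.6085, Δψ = +0.8258, q = Δφ/Δψ = 0.8534 → d_rh = R√(Δφ²+q²Δλ²) = 5305.2 nmi
Excess = (5305.2 − 5137.0) / 5137.0 = 168.2 / 5137.0 = 3.27% ≈ 3.3%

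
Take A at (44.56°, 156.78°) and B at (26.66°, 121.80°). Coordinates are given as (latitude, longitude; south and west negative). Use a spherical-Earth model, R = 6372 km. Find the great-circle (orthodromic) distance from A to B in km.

3695 km

cos σ = sin φ₁ sin φ₂ + cos φ₁ cos φ₂ cos Δλ
      = sin(44.56°)sin(26.66°) + cos(44.56°)cos(26.66°)cos(-34.98°) = 0.8366
σ = 33.221° → d = Rσ = 6372·0.57981 = 3695 km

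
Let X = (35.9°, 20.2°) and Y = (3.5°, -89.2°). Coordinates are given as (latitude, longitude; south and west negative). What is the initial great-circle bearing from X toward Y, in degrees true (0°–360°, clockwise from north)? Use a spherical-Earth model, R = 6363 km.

284.5°

θ = atan2( sin Δλ·cos φ₂ ,  cos φ₁ sin φ₂ − sin φ₁ cos φ₂ cos Δλ )
  = atan2(-0.9415, +0.2439) = 284.52°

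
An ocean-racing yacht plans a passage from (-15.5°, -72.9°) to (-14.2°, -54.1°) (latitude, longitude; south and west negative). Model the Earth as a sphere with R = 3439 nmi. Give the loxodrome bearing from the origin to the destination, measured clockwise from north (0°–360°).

Δψ = ln[tan(π/4+φ₂/2)/tan(π/4+φ₁/2)] = +0.0235
Δλ = +0.3281 rad (taken the short way round)
course = atan2(Δλ, Δψ) = 85.91°

85.9°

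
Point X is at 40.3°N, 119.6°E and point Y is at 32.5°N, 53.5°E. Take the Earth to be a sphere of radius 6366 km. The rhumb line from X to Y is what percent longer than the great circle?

Great circle: σ = 0.9171 rad → d_gc = Rσ = 5838.3 km
Rhumb: Δφ = -0.1361, Δλ = -1.1537, Δψ = -0.1694, q = Δφ/Δψ = 0.8036 → d_rh = R√(Δφ²+q²Δλ²) = 5965.1 km
Excess = (5965.1 − 5838.3) / 5838.3 = 126.8 / 5838.3 = 2.17% ≈ 2.2%

2.2%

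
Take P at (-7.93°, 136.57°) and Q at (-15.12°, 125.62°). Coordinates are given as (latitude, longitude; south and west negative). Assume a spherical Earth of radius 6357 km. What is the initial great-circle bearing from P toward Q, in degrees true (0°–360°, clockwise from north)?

235.2°

N = sin Δλ·cos φ₂ = -0.1834;  D = cos φ₁ sin φ₂ − sin φ₁ cos φ₂ cos Δλ = -0.1276
initial course = atan2(N, D) = 235.17°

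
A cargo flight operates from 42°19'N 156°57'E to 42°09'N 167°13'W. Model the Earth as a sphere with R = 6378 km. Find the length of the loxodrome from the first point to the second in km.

2953 km

Δψ = ln[tan(π/4+φ₂/2)/tan(π/4+φ₁/2)] = -0.0039;  Δφ = -0.0029 rad,  Δλ = +0.6254 rad
q = Δφ/Δψ = 0.7404
d = R·√(Δφ² + q²Δλ²) = 6378·0.46307 = 2953 km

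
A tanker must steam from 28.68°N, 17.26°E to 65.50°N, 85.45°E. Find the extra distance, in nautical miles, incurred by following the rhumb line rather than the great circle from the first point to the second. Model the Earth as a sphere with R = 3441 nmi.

Great circle: cos σ = sin φ₁ sin φ₂ + cos φ₁ cos φ₂ cos Δλ,  σ = 0.9620 rad → d_gc = 3310.3 nmi
Rhumb line: Δψ = +1.0044, q = Δφ/Δψ = 0.6398, d_rh = R√(Δφ²+q²Δλ²) = 3428.6 nmi
Excess = 3428.6 − 3310.3 = 118.3 ≈ 118 nmi

118 nmi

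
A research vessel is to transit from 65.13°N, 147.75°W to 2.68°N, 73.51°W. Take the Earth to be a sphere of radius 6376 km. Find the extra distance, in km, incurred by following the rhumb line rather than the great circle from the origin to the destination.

Great circle: cos σ = sin φ₁ sin φ₂ + cos φ₁ cos φ₂ cos Δλ,  σ = 1.4136 rad → d_gc = 9013.3 km
Rhumb line: Δψ = -1.4650, q = Δφ/Δψ = 0.7440, d_rh = R√(Δφ²+q²Δλ²) = 9277.7 km
Excess = 9277.7 − 9013.3 = 264.4 ≈ 264 km

264 km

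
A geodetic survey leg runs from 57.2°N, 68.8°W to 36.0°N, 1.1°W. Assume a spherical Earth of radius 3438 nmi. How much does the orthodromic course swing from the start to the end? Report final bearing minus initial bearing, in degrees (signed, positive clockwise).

Initial bearing θ₁ = atan2(sin Δλ cos φ₂, cos φ₁ sin φ₂ − sin φ₁ cos φ₂ cos Δλ) = 85.39°
Final bearing θ₂ = (initial bearing from the destination back to the start) + 180° = 138.13°
Δθ = θ₂ − θ₁ = +52.7°

+52.7°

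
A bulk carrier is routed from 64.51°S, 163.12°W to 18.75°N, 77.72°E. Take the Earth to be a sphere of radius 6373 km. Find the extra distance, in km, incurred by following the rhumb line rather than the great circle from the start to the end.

Great circle: cos σ = sin φ₁ sin φ₂ + cos φ₁ cos φ₂ cos Δλ,  σ = 2.0814 rad → d_gc = 13264.8 km
Rhumb line: Δψ = +1.8197, q = Δφ/Δψ = 0.7986, d_rh = R√(Δφ²+q²Δλ²) = 14064.2 km
Excess = 14064.2 − 13264.8 = 799.4 ≈ 799 km

799 km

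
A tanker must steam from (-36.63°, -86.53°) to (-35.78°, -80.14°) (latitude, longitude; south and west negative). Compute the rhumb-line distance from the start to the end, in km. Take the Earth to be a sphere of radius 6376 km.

Δψ = ln[tan(π/4+φ₂/2)/tan(π/4+φ₁/2)] = +0.0184;  Δφ = +0.0148 rad,  Δλ = +0.1115 rad
q = Δφ/Δψ = 0.8069
d = R·√(Δφ² + q²Δλ²) = 6376·0.09120 = 582 km

582 km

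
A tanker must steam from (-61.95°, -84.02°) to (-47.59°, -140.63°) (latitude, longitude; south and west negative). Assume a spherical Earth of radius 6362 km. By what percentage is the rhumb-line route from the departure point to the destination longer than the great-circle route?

Great circle: σ = 0.5986 rad → d_gc = Rσ = 3808.0 km
Rhumb: Δφ = +0.2506, Δλ = -0.9880, Δψ = +0.4403, q = Δφ/Δψ = 0.5692 → d_rh = R√(Δφ²+q²Δλ²) = 3917.2 km
Excess = (3917.2 − 3808.0) / 3808.0 = 109.2 / 3808.0 = 2.87% ≈ 2.9%

2.9%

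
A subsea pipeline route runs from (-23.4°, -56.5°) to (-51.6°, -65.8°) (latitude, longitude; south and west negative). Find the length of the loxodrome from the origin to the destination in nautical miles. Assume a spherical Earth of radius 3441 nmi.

Δψ = ln[tan(π/4+φ₂/2)/tan(π/4+φ₁/2)] = -0.6346;  Δφ = -0.4922 rad,  Δλ = -0.1623 rad
q = Δφ/Δψ = 0.7756
d = R·√(Δφ² + q²Δλ²) = 3441·0.50803 = 1748 nmi

1748 nmi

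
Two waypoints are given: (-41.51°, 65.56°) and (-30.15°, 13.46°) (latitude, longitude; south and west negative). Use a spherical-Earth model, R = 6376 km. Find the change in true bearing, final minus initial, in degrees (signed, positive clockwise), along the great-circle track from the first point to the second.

+32.1°

Initial bearing θ₁ = atan2(sin Δλ cos φ₂, cos φ₁ sin φ₂ − sin φ₁ cos φ₂ cos Δλ) = 267.98°
Final bearing θ₂ = (initial bearing from the destination back to the start) + 180° = 300.06°
Δθ = θ₂ − θ₁ = +32.1°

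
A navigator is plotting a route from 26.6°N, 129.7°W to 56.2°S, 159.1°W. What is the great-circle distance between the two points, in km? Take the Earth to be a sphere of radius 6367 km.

9611 km

cos σ = sin φ₁ sin φ₂ + cos φ₁ cos φ₂ cos Δλ
      = sin(26.60°)sin(-56.20°) + cos(26.60°)cos(-56.20°)cos(-29.40°) = 0.0613
σ = 86.487° → d = Rσ = 6367·1.50948 = 9611 km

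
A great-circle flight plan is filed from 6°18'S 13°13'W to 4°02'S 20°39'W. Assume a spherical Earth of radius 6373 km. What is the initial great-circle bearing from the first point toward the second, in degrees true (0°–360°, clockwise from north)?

286.7°

θ = atan2( sin Δλ·cos φ₂ ,  cos φ₁ sin φ₂ − sin φ₁ cos φ₂ cos Δλ )
  = atan2(-0.1291, +0.0386) = 286.66°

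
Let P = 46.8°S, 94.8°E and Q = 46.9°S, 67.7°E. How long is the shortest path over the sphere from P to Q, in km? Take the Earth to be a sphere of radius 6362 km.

cos σ = sin φ₁ sin φ₂ + cos φ₁ cos φ₂ cos Δλ
      = sin(-46.80°)sin(-46.90°) + cos(-46.80°)cos(-46.90°)cos(-27.10°) = 0.9486
σ = 18.441° → d = Rσ = 6362·0.32186 = 2048 km

2048 km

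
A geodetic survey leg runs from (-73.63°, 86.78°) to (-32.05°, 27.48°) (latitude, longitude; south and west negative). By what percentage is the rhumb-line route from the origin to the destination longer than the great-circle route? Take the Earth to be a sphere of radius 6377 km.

Great circle: σ = 0.8878 rad → d_gc = Rσ = 5661.6 km
Rhumb: Δφ = +0.7257, Δλ = -1.0350, Δψ = +1.3480, q = Δφ/Δψ = 0.5383 → d_rh = R√(Δφ²+q²Δλ²) = 5834.5 km
Excess = (5834.5 − 5661.6) / 5661.6 = 172.9 / 5661.6 = 3.054% ≈ 3.1%

3.1%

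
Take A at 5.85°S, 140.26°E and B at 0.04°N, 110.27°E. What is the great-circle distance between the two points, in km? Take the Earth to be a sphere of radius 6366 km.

3390 km

cos σ = sin φ₁ sin φ₂ + cos φ₁ cos φ₂ cos Δλ
      = sin(-5.85°)sin(0.04°) + cos(-5.85°)cos(0.04°)cos(-29.99°) = 0.8615
σ = 30.511° → d = Rσ = 6366·0.53252 = 3390 km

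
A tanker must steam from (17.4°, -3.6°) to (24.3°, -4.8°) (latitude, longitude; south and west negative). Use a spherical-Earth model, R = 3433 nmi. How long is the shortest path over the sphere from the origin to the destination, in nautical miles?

Haversine: a = sin²(Δφ/2)+cos φ₁ cos φ₂ sin²(Δλ/2) = 0.00372;  σ = 2·atan2(√a,√(1−a))
σ = 6.990° → d = Rσ = 3433·0.12201 = 419 nmi

419 nmi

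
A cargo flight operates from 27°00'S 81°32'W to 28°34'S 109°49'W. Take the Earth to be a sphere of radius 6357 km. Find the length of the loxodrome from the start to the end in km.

Δψ = ln[tan(π/4+φ₂/2)/tan(π/4+φ₁/2)] = -0.0309;  Δφ = -0.0273 rad,  Δλ = -0.4936 rad
q = Δφ/Δψ = 0.8847
d = R·√(Δφ² + q²Δλ²) = 6357·0.43756 = 2782 km

2782 km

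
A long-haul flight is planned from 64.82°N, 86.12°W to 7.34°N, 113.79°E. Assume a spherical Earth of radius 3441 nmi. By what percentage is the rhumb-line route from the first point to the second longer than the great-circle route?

22.8%

Great circle: σ = 1.8558 rad → d_gc = Rσ = 6385.7 nmi
Rhumb: Δφ = -1.0032, Δλ = -2.7941, Δψ = -1.3706, q = Δφ/Δψ = 0.7320 → d_rh = R√(Δφ²+q²Δλ²) = 7838.5 nmi
Excess = (7838.5 − 6385.7) / 6385.7 = 1452.8 / 6385.7 = 22.751% ≈ 22.8%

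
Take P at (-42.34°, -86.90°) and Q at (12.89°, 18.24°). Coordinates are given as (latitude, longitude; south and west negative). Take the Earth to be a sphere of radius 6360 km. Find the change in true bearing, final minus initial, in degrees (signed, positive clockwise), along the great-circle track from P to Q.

At departure: θ₁ = atan2(sin Δλ cos φ₂, cos φ₁ sin φ₂ − sin φ₁ cos φ₂ cos Δλ) = 90.40°
At arrival: θ₂ = atan2(sin Δλ cos φ₁, −cos φ₂ sin φ₁ + sin φ₂ cos φ₁ cos Δλ) = 49.31°
Δθ = θ₂ − θ₁ = -41.1°

-41.1°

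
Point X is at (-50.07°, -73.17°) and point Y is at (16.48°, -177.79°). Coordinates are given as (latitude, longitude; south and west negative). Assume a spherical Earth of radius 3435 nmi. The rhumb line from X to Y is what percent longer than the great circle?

2.3%

Great circle: σ = 1.9529 rad → d_gc = Rσ = 6708.3 nmi
Rhumb: Δφ = +1.1615, Δλ = -1.8260, Δψ = +1.3043, q = Δφ/Δψ = 0.8906 → d_rh = R√(Δφ²+q²Δλ²) = 6864.3 nmi
Excess = (6864.3 − 6708.3) / 6708.3 = 156.0 / 6708.3 = 2.33% ≈ 2.3%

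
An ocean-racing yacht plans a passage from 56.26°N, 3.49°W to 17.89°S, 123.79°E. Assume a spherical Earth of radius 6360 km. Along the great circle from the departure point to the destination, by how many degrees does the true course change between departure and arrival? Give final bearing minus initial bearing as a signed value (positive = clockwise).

+79.5°

Initial bearing θ₁ = atan2(sin Δλ cos φ₂, cos φ₁ sin φ₂ − sin φ₁ cos φ₂ cos Δλ) = 67.82°
Final bearing θ₂ = (initial bearing from the destination back to the start) + 180° = 147.29°
Δθ = θ₂ − θ₁ = +79.5°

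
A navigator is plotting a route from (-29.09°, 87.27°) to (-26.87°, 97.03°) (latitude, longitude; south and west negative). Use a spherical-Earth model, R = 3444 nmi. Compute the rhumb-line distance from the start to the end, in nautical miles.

Rhumb course C = atan2(Δλ, Δψ) with Δψ = ln[tan(π/4+φ₂/2)/tan(π/4+φ₁/2)] = +0.0439, Δλ = +0.1703 → C = 75.56°
d = R·|Δφ| / |cos C| = 3444·0.03875 / 0.24945 = 535 nmi

535 nmi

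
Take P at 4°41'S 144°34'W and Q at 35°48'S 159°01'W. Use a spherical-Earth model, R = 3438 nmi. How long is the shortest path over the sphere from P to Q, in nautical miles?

cos σ = sin φ₁ sin φ₂ + cos φ₁ cos φ₂ cos Δλ
      = sin(-4.68°)sin(-35.80°) + cos(-4.68°)cos(-35.80°)cos(-14.45°) = 0.8305
σ = 33.845° → d = Rσ = 3438·0.59071 = 2031 nmi

2031 nmi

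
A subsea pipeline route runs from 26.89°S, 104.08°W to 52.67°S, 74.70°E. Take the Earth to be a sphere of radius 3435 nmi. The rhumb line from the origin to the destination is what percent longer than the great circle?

36.4%

Great circle: σ = 1.7529 rad → d_gc = Rσ = 6021.2 nmi
Rhumb: Δφ = -0.4499, Δλ = +3.1203, Δψ = -0.5977, q = Δφ/Δψ = 0.7527 → d_rh = R√(Δφ²+q²Δλ²) = 8214.8 nmi
Excess = (8214.8 − 6021.2) / 6021.2 = 2193.6 / 6021.2 = 36.43% ≈ 36.4%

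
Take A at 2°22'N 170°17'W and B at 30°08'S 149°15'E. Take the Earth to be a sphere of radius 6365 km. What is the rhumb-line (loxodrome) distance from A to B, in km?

5613 km

Δψ = ln[tan(π/4+φ₂/2)/tan(π/4+φ₁/2)] = -0.5933;  Δφ = -0.5672 rad,  Δλ = -0.7063 rad
q = Δφ/Δψ = 0.9560
d = R·√(Δφ² + q²Δλ²) = 6365·0.88187 = 5613 km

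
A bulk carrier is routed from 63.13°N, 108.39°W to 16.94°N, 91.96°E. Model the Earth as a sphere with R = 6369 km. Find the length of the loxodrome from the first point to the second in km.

Δψ = ln[tan(π/4+φ₂/2)/tan(π/4+φ₁/2)] = -1.1317;  Δφ = -0.8062 rad,  Δλ = -2.7864 rad
q = Δφ/Δψ = 0.7123
d = R·√(Δφ² + q²Δλ²) = 6369·2.14232 = 13644 km

13644 km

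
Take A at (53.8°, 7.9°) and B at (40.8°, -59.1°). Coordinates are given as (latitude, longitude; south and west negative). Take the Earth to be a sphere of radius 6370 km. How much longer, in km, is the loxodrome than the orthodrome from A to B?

Great circle: cos σ = sin φ₁ sin φ₂ + cos φ₁ cos φ₂ cos Δλ,  σ = 0.7926 rad → d_gc = 5049.1 km
Rhumb line: Δψ = -0.3370, q = Δφ/Δψ = 0.6733, d_rh = R√(Δφ²+q²Δλ²) = 5219.1 km
Excess = 5219.1 − 5049.1 = 170.0 ≈ 170 km

170 km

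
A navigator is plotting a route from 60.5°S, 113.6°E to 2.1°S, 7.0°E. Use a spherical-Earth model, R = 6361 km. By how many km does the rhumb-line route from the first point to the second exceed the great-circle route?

Great circle: cos σ = sin φ₁ sin φ₂ + cos φ₁ cos φ₂ cos Δλ,  σ = 1.6797 rad → d_gc = 10684.6 km
Rhumb line: Δψ = +1.2979, q = Δφ/Δψ = 0.7853, d_rh = R√(Δφ²+q²Δλ²) = 11332.3 km
Excess = 11332.3 − 10684.6 = 647.7 ≈ 648 km

648 km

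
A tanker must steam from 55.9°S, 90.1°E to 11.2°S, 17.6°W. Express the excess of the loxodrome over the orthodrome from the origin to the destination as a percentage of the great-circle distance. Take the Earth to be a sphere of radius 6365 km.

6.6%

Great circle: σ = 1.5772 rad → d_gc = Rσ = 10038.7 km
Rhumb: Δφ = +0.7802, Δλ = -1.8797, Δψ = +0.9852, q = Δφ/Δψ = 0.7919 → d_rh = R√(Δφ²+q²Δλ²) = 10696.9 km
Excess = (10696.9 − 10038.7) / 10038.7 = 658.2 / 10038.7 = 6.56% ≈ 6.6%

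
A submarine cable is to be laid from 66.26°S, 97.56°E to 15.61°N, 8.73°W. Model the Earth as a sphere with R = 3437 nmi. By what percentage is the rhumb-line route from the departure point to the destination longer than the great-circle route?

5.1%

Great circle: σ = 1.9338 rad → d_gc = Rσ = 6646.5 nmi
Rhumb: Δφ = +1.4289, Δλ = -1.8551, Δψ = +1.8356, q = Δφ/Δψ = 0.7784 → d_rh = R√(Δφ²+q²Δλ²) = 6982.3 nmi
Excess = (6982.3 − 6646.5) / 6646.5 = 335.8 / 6646.5 = 5.052% ≈ 5.1%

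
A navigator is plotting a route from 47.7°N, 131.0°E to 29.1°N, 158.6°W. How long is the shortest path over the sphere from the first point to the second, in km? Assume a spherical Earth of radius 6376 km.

6249 km

cos σ = sin φ₁ sin φ₂ + cos φ₁ cos φ₂ cos Δλ
      = sin(47.70°)sin(29.10°) + cos(47.70°)cos(29.10°)cos(70.40°) = 0.5570
σ = 56.153° → d = Rσ = 6376·0.98006 = 6249 km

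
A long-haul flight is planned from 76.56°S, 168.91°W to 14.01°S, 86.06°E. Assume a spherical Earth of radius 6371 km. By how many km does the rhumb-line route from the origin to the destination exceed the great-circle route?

811 km

Great circle: cos σ = sin φ₁ sin φ₂ + cos φ₁ cos φ₂ cos Δλ,  σ = 1.3929 rad → d_gc = 8874.03 km
Rhumb line: Δψ = +1.8915, q = Δφ/Δψ = 0.5771, d_rh = R√(Δφ²+q²Δλ²) = 9685.48 km
Excess = 9685.48 − 8874.03 = 811.45 ≈ 811 km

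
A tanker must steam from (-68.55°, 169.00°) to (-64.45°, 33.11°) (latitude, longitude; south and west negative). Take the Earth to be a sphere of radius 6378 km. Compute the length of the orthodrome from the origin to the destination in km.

4832 km

cos σ = sin φ₁ sin φ₂ + cos φ₁ cos φ₂ cos Δλ
      = sin(-68.55°)sin(-64.45°) + cos(-68.55°)cos(-64.45°)cos(-135.89°) = 0.7265
σ = 43.408° → d = Rσ = 6378·0.75762 = 4832 km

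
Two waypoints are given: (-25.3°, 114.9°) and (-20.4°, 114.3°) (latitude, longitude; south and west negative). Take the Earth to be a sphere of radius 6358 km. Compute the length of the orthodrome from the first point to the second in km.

547 km

Haversine: a = sin²(Δφ/2)+cos φ₁ cos φ₂ sin²(Δλ/2) = 0.00185;  σ = 2·atan2(√a,√(1−a))
σ = 4.931° → d = Rσ = 6358·0.08606 = 547 km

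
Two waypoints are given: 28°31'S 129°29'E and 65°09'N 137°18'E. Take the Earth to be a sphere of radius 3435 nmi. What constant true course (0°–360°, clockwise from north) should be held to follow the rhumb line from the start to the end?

Δψ = ln[tan(π/4+φ₂/2)/tan(π/4+φ₁/2)] = +2.0323
Δλ = +0.1364 rad (taken the short way round)
course = atan2(Δλ, Δψ) = 3.84°

3.8°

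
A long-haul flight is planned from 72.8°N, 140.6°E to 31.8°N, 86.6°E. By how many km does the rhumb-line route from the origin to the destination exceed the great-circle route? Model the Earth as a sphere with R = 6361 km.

Great circle: cos σ = sin φ₁ sin φ₂ + cos φ₁ cos φ₂ cos Δλ,  σ = 0.8617 rad → d_gc = 5481.6 km
Rhumb line: Δψ = -1.3030, q = Δφ/Δψ = 0.5492, d_rh = R√(Δφ²+q²Δλ²) = 5617.8 km
Excess = 5617.8 − 5481.6 = 136.2 ≈ 136 km

136 km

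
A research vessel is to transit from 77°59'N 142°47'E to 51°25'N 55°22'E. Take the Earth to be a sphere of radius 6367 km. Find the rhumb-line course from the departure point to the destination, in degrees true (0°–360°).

Meridional parts: M(φ₁)=+2.2514, M(φ₂)=+1.0497 → ΔM = -1.2017;  Δλ = -1.5257 rad
tan C = Δλ / ΔM = +1.2697 → C = 231.78°

231.8°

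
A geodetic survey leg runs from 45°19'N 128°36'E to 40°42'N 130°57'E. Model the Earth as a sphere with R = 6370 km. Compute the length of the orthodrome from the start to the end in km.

Haversine: a = sin²(Δφ/2)+cos φ₁ cos φ₂ sin²(Δλ/2) = 0.00185;  σ = 2·atan2(√a,√(1−a))
σ = 4.926° → d = Rσ = 6370·0.08597 = 548 km

548 km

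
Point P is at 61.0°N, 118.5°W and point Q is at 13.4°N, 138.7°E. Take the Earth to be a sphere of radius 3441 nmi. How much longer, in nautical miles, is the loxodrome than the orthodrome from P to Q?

Great circle: cos σ = sin φ₁ sin φ₂ + cos φ₁ cos φ₂ cos Δλ,  σ = 1.4724 rad → d_gc = 5066.6 nmi
Rhumb line: Δψ = -1.1164, q = Δφ/Δψ = 0.7442, d_rh = R√(Δφ²+q²Δλ²) = 5411.2 nmi
Excess = 5411.2 − 5066.6 = 344.6 ≈ 345 nmi

345 nmi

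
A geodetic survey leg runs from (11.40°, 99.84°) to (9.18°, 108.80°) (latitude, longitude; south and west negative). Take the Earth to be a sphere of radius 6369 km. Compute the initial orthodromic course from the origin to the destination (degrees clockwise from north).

θ = atan2( sin Δλ·cos φ₂ ,  cos φ₁ sin φ₂ − sin φ₁ cos φ₂ cos Δλ )
  = atan2(+0.1538, -0.0364) = 103.30°

103.3°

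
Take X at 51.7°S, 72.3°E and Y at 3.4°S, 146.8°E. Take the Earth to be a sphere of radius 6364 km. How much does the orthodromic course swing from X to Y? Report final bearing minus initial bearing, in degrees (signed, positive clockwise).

Initial bearing θ₁ = atan2(sin Δλ cos φ₂, cos φ₁ sin φ₂ − sin φ₁ cos φ₂ cos Δλ) = 79.83°
Final bearing θ₂ = (initial bearing from the destination back to the start) + 180° = 37.67°
Δθ = θ₂ − θ₁ = -42.2°

-42.2°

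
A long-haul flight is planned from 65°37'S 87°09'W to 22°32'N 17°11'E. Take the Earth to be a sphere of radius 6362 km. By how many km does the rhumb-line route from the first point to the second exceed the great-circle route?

521 km

Great circle: cos σ = sin φ₁ sin φ₂ + cos φ₁ cos φ₂ cos Δλ,  σ = 2.0302 rad → d_gc = 12916.3 km
Rhumb line: Δψ = +1.9360, q = Δφ/Δψ = 0.7947, d_rh = R√(Δφ²+q²Δλ²) = 13437.2 km
Excess = 13437.2 − 12916.3 = 520.9 ≈ 521 km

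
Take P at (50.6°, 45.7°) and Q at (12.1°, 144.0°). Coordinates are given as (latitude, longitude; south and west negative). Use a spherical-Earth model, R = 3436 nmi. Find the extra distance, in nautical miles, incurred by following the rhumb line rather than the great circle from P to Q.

236 nmi

Great circle: cos σ = sin φ₁ sin φ₂ + cos φ₁ cos φ₂ cos Δλ,  σ = 1.4983 rad → d_gc = 5148.3 nmi
Rhumb line: Δψ = -0.8143, q = Δφ/Δψ = 0.8252, d_rh = R√(Δφ²+q²Δλ²) = 5384.6 nmi
Excess = 5384.6 − 5148.3 = 236.3 ≈ 236 nmi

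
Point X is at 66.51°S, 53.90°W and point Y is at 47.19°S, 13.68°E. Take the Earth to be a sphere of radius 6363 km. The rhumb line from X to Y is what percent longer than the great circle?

4.4%

Great circle: σ = 0.6823 rad → d_gc = Rσ = 4341.5 km
Rhumb: Δφ = +0.3372, Δλ = +1.1795, Δψ = +0.6342, q = Δφ/Δψ = 0.5317 → d_rh = R√(Δφ²+q²Δλ²) = 4530.9 km
Excess = (4530.9 − 4341.5) / 4341.5 = 189.4 / 4341.5 = 4.36% ≈ 4.4%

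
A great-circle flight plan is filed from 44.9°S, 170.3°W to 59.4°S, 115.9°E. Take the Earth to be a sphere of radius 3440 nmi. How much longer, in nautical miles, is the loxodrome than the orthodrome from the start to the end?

Great circle: cos σ = sin φ₁ sin φ₂ + cos φ₁ cos φ₂ cos Δλ,  σ = 0.7839 rad → d_gc = 2696.6 nmi
Rhumb line: Δψ = -0.4173, q = Δφ/Δψ = 0.6065, d_rh = R√(Δφ²+q²Δλ²) = 2824.7 nmi
Excess = 2824.7 − 2696.6 = 128.1 ≈ 128 nmi

128 nmi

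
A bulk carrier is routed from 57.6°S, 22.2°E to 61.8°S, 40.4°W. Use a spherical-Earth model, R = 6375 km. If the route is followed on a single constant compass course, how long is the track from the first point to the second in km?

3540 km

Δψ = ln[tan(π/4+φ₂/2)/tan(π/4+φ₁/2)] = -0.1455;  Δφ = -0.0733 rad,  Δλ = -1.0926 rad
q = Δφ/Δψ = 0.5038
d = R·√(Δφ² + q²Δλ²) = 6375·0.55525 = 3540 km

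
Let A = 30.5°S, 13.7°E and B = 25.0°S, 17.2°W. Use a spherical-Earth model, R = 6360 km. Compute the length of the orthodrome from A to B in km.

Haversine: a = sin²(Δφ/2)+cos φ₁ cos φ₂ sin²(Δλ/2) = 0.05772;  σ = 2·atan2(√a,√(1−a))
σ = 27.803° → d = Rσ = 6360·0.48525 = 3086 km

3086 km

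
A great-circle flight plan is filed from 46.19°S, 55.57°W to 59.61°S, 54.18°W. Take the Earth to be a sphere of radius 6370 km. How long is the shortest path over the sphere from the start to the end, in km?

cos σ = sin φ₁ sin φ₂ + cos φ₁ cos φ₂ cos Δλ
      = sin(-46.19°)sin(-59.61°) + cos(-46.19°)cos(-59.61°)cos(1.39°) = 0.9726
σ = 13.445° → d = Rσ = 6370·0.23467 = 1495 km

1495 km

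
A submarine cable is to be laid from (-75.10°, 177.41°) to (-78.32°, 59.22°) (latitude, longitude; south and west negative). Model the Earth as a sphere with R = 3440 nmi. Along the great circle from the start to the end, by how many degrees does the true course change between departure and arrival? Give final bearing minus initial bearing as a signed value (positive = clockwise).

+116.8°

Initial bearing θ₁ = atan2(sin Δλ cos φ₂, cos φ₁ sin φ₂ − sin φ₁ cos φ₂ cos Δλ) = 207.40°
Final bearing θ₂ = (initial bearing from the destination back to the start) + 180° = 324.23°
Δθ = θ₂ − θ₁ = +116.8°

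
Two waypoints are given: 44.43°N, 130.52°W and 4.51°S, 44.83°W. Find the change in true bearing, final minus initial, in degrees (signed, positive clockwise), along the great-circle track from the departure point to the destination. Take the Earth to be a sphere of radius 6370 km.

+38.4°

Initial bearing θ₁ = atan2(sin Δλ cos φ₂, cos φ₁ sin φ₂ − sin φ₁ cos φ₂ cos Δλ) = 96.23°
Final bearing θ₂ = (initial bearing from the destination back to the start) + 180° = 134.59°
Δθ = θ₂ − θ₁ = +38.4°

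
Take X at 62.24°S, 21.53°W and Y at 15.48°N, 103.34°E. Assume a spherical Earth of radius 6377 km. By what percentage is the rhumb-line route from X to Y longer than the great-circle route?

6.8%

Great circle: σ = 2.0861 rad → d_gc = Rσ = 13303.1 km
Rhumb: Δφ = +1.3565, Δλ = +2.1794, Δψ = +1.6715, q = Δφ/Δψ = 0.8115 → d_rh = R√(Δφ²+q²Δλ²) = 14214.0 km
Excess = (14214.0 − 13303.1) / 13303.1 = 910.9 / 13303.1 = 6.847% ≈ 6.8%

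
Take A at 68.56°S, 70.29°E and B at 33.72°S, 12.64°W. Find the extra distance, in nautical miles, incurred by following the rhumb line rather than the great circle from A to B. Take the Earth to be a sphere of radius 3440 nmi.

Great circle: cos σ = sin φ₁ sin φ₂ + cos φ₁ cos φ₂ cos Δλ,  σ = 0.9835 rad → d_gc = 3383.1 nmi
Rhumb line: Δψ = +1.0386, q = Δφ/Δψ = 0.5855, d_rh = R√(Δφ²+q²Δλ²) = 3588.0 nmi
Excess = 3588.0 − 3383.1 = 204.9 ≈ 205 nmi

205 nmi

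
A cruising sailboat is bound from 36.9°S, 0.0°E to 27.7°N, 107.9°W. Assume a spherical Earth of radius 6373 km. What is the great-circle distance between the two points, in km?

13323 km

cos σ = sin φ₁ sin φ₂ + cos φ₁ cos φ₂ cos Δλ
      = sin(-36.90°)sin(27.70°) + cos(-36.90°)cos(27.70°)cos(-107.90°) = -0.4967
σ = 119.783° → d = Rσ = 6373·2.09061 = 13323 km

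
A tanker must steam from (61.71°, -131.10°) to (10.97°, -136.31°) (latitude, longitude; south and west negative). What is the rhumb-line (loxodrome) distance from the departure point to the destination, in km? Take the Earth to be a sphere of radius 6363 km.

5651 km

Δψ = ln[tan(π/4+φ₂/2)/tan(π/4+φ₁/2)] = -1.1856;  Δφ = -0.8856 rad,  Δλ = -0.0909 rad
q = Δφ/Δψ = 0.7469
d = R·√(Δφ² + q²Δλ²) = 6363·0.88818 = 5651 km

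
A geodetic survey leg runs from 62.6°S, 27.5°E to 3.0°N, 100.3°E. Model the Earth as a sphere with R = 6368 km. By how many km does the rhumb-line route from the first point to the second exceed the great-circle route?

Great circle: cos σ = sin φ₁ sin φ₂ + cos φ₁ cos φ₂ cos Δλ,  σ = 1.4812 rad → d_gc = 9432.6 km
Rhumb line: Δψ = +1.4639, q = Δφ/Δψ = 0.7821, d_rh = R√(Δφ²+q²Δλ²) = 9654.2 km
Excess = 9654.2 − 9432.6 = 221.6 ≈ 222 km

222 km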